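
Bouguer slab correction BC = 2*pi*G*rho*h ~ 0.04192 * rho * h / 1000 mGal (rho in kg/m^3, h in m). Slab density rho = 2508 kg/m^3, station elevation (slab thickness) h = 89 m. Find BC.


BC = 0.04192 * rho * h / 1000
= 0.04192 * 2508 * 89 / 1000
= 9.357 mGal

9.357


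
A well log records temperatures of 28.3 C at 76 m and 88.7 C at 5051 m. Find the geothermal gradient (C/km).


dT = 88.7 - 28.3 = 60.4 C
dz = 5051 - 76 = 4975 m
gradient = dT/dz * 1000 = 60.4/4975 * 1000 = 12.1407 C/km

12.1407


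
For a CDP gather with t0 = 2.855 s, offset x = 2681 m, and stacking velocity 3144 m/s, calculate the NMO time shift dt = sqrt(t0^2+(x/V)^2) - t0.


x/Vnmo = 2681/3144 = 0.852735
(x/Vnmo)^2 = 0.727158
t0^2 = 8.151025
sqrt(8.151025 + 0.727158) = 2.979628
dt = 2.979628 - 2.855 = 0.124628

0.124628


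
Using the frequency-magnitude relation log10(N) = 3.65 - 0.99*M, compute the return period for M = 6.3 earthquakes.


log10(N) = 3.65 - 0.99*6.3 = -2.587
N = 10^-2.587 = 0.002588
T = 1/N = 1/0.002588 = 386.367 years

386.367


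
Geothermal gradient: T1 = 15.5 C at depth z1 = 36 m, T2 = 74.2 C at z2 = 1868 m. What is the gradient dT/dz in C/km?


dT = 74.2 - 15.5 = 58.7 C
dz = 1868 - 36 = 1832 m
gradient = dT/dz * 1000 = 58.7/1832 * 1000 = 32.0415 C/km

32.0415


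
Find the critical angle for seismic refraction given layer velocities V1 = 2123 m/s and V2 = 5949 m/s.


V1/V2 = 2123/5949 = 0.356867
theta_c = arcsin(0.356867) = 20.9079 degrees

20.9079


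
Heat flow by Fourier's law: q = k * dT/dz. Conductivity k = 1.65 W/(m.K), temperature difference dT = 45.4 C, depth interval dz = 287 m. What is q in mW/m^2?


q = k * dT / dz * 1000
= 1.65 * 45.4 / 287 * 1000
= 0.26101 * 1000
= 261.0105 mW/m^2

261.0105


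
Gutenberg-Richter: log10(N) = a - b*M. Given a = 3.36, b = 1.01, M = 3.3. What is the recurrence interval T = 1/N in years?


log10(N) = 3.36 - 1.01*3.3 = 0.027
N = 10^0.027 = 1.064143
T = 1/N = 1/1.064143 = 0.9397 years

0.9397


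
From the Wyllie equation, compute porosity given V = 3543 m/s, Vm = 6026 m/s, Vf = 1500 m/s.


1/V - 1/Vm = 1/3543 - 1/6026 = 0.0001163
1/Vf - 1/Vm = 1/1500 - 1/6026 = 0.00050072
phi = 0.0001163 / 0.00050072 = 0.2323

0.2323


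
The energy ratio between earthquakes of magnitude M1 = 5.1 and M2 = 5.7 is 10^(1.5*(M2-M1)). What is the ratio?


M2 - M1 = 5.7 - 5.1 = 0.6
1.5 * 0.6 = 0.9
ratio = 10^0.9 = 7.94

7.94


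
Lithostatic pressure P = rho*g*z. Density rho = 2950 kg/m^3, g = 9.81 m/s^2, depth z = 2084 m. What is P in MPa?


P = rho * g * z / 1e6
= 2950 * 9.81 * 2084 / 1e6
= 60309918.0 / 1e6
= 60.3099 MPa

60.3099


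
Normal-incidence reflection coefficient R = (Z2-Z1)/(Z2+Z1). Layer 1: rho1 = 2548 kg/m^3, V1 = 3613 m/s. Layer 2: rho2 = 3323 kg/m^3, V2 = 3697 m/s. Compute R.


Z1 = 2548 * 3613 = 9205924
Z2 = 3323 * 3697 = 12285131
R = (12285131 - 9205924) / (12285131 + 9205924) = 3079207 / 21491055 = 0.1433

0.1433


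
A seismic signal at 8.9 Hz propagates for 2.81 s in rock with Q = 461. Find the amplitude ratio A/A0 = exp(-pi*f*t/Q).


pi*f*t/Q = pi*8.9*2.81/461 = 0.17043
A/A0 = exp(-0.17043) = 0.843302

0.843302


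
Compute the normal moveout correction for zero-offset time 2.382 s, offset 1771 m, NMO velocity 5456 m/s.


x/Vnmo = 1771/5456 = 0.324597
(x/Vnmo)^2 = 0.105363
t0^2 = 5.673924
sqrt(5.673924 + 0.105363) = 2.404015
dt = 2.404015 - 2.382 = 0.022015

0.022015


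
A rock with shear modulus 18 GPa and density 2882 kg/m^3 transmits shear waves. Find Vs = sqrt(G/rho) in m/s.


Convert G to Pa: G = 18e9 Pa
Compute G/rho = 18e9 / 2882 = 6245662.7342
Vs = sqrt(6245662.7342) = 2499.13 m/s

2499.13


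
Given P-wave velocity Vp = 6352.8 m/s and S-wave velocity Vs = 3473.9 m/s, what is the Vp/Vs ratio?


Vp/Vs = 6352.8 / 3473.9
= 1.8287

1.8287


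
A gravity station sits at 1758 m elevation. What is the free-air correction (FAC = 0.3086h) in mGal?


FAC = 0.3086 * h
= 0.3086 * 1758
= 542.5188 mGal

542.5188


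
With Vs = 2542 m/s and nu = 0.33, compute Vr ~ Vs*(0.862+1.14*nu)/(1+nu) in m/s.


Numerator factor = 0.862 + 1.14*0.33 = 1.2382
Denominator = 1 + 0.33 = 1.33
Vr = 2542 * 1.2382 / 1.33 = 2366.54 m/s

2366.54


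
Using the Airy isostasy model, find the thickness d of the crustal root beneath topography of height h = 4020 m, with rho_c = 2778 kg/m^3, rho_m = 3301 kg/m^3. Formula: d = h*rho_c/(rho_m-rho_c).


rho_m - rho_c = 3301 - 2778 = 523
d = 4020 * 2778 / 523
= 11167560 / 523
= 21352.89 m

21352.89


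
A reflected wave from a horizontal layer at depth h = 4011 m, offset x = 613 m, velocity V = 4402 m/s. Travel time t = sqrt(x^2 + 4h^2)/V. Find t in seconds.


x^2 + 4h^2 = 613^2 + 4*4011^2 = 375769 + 64352484 = 64728253
sqrt(64728253) = 8045.3871
t = 8045.3871 / 4402 = 1.8277 s

1.8277


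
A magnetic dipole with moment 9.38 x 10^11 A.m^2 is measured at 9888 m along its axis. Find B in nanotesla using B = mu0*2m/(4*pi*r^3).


m = 9.38 x 10^11 = 938000000000 A.m^2
2m = 1876000000000 A.m^2
r^3 = 9888^3 = 966774915072
B = (4pi*10^-7) * 1876000000000 / (4*pi * 966774915072) * 1e9
= 2357451.127254 / 12148851883460.37 * 1e9
= 194.0472 nT

194.0472


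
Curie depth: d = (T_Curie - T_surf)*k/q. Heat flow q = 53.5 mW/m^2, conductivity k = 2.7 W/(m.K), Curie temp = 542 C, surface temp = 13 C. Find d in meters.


T_Curie - T_surf = 542 - 13 = 529 C
Convert q to W/m^2: 53.5 mW/m^2 = 0.0535 W/m^2
d = 529 * 2.7 / 0.0535 = 26697.2 m

26697.2


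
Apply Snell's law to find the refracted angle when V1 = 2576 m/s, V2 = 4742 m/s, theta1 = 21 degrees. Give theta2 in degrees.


sin(theta1) = sin(21 deg) = 0.358368
sin(theta2) = V2/V1 * sin(theta1) = 4742/2576 * 0.358368 = 0.659698
theta2 = arcsin(0.659698) = 41.2768 degrees

41.2768


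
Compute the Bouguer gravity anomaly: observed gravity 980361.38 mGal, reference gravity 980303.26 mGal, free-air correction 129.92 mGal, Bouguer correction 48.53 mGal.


BA = g_obs - g_ref + FAC - BC
= 980361.38 - 980303.26 + 129.92 - 48.53
= 139.51 mGal

139.51


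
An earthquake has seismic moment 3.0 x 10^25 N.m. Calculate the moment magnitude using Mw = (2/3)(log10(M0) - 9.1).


log10(M0) = log10(3.0 x 10^25) = 25.4771
Mw = 2/3 * (25.4771 - 9.1)
= 2/3 * 16.3771
= 10.92

10.92


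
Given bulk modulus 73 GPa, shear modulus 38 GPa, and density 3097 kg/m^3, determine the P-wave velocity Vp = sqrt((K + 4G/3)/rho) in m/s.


First compute the effective modulus:
K + 4G/3 = 73e9 + 4*38e9/3 = 123666666666.67 Pa
Then divide by density:
123666666666.67 / 3097 = 39931116.1339 Pa/(kg/m^3)
Take the square root:
Vp = sqrt(39931116.1339) = 6319.11 m/s

6319.11


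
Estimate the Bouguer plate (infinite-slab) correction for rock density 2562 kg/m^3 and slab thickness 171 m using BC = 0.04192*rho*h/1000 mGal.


BC = 0.04192 * rho * h / 1000
= 0.04192 * 2562 * 171 / 1000
= 18.3652 mGal

18.3652


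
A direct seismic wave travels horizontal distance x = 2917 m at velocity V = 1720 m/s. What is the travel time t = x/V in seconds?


t = x / V
= 2917 / 1720
= 1.6959 s

1.6959


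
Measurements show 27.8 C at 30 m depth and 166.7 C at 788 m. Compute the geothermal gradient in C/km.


dT = 166.7 - 27.8 = 138.9 C
dz = 788 - 30 = 758 m
gradient = dT/dz * 1000 = 138.9/758 * 1000 = 183.2454 C/km

183.2454


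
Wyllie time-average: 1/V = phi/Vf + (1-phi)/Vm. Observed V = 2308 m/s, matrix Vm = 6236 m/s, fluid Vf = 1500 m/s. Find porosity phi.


1/V - 1/Vm = 1/2308 - 1/6236 = 0.00027292
1/Vf - 1/Vm = 1/1500 - 1/6236 = 0.00050631
phi = 0.00027292 / 0.00050631 = 0.539

0.539


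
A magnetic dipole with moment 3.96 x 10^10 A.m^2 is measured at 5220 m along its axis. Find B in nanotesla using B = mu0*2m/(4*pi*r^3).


m = 3.96 x 10^10 = 39600000000 A.m^2
2m = 79200000000 A.m^2
r^3 = 5220^3 = 142236648000
B = (4pi*10^-7) * 79200000000 / (4*pi * 142236648000) * 1e9
= 99525.655266 / 1787398433712.15 * 1e9
= 55.6819 nT

55.6819


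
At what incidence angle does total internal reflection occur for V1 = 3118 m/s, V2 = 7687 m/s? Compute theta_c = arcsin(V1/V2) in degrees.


V1/V2 = 3118/7687 = 0.40562
theta_c = arcsin(0.40562) = 23.93 degrees

23.93


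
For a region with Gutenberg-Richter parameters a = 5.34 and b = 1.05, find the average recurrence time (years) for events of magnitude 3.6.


log10(N) = 5.34 - 1.05*3.6 = 1.56
N = 10^1.56 = 36.307805
T = 1/N = 1/36.307805 = 0.0275 years

0.0275


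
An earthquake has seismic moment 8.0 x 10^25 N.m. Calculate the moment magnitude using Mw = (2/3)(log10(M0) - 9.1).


log10(M0) = log10(8.0 x 10^25) = 25.9031
Mw = 2/3 * (25.9031 - 9.1)
= 2/3 * 16.8031
= 11.2

11.2


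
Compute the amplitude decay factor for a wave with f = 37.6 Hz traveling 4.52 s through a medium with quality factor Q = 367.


pi*f*t/Q = pi*37.6*4.52/367 = 1.454823
A/A0 = exp(-1.454823) = 0.233442

0.233442


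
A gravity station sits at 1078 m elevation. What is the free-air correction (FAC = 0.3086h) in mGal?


FAC = 0.3086 * h
= 0.3086 * 1078
= 332.6708 mGal

332.6708


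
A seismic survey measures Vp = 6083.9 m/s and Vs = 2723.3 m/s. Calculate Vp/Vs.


Vp/Vs = 6083.9 / 2723.3
= 2.234

2.234


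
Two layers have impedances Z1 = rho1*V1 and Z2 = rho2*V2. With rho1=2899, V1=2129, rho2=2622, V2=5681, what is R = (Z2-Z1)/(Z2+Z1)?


Z1 = 2899 * 2129 = 6171971
Z2 = 2622 * 5681 = 14895582
R = (14895582 - 6171971) / (14895582 + 6171971) = 8723611 / 21067553 = 0.4141

0.4141


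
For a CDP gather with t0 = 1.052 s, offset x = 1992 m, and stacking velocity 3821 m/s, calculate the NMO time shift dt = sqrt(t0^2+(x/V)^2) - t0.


x/Vnmo = 1992/3821 = 0.521329
(x/Vnmo)^2 = 0.271784
t0^2 = 1.106704
sqrt(1.106704 + 0.271784) = 1.17409
dt = 1.17409 - 1.052 = 0.12209

0.12209


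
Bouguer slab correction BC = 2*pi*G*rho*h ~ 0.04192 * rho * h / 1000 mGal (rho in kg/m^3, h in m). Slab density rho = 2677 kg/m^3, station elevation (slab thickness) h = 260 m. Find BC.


BC = 0.04192 * rho * h / 1000
= 0.04192 * 2677 * 260 / 1000
= 29.1772 mGal

29.1772


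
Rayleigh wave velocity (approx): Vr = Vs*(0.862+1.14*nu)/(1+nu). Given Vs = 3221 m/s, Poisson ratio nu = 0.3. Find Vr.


Numerator factor = 0.862 + 1.14*0.3 = 1.204
Denominator = 1 + 0.3 = 1.3
Vr = 3221 * 1.204 / 1.3 = 2983.14 m/s

2983.14


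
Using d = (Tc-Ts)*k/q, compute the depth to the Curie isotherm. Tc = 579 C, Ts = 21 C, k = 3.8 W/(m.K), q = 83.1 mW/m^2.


T_Curie - T_surf = 579 - 21 = 558 C
Convert q to W/m^2: 83.1 mW/m^2 = 0.0831 W/m^2
d = 558 * 3.8 / 0.0831 = 25516.25 m

25516.25


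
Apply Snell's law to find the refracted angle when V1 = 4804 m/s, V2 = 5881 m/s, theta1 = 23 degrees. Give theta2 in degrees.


sin(theta1) = sin(23 deg) = 0.390731
sin(theta2) = V2/V1 * sin(theta1) = 5881/4804 * 0.390731 = 0.478328
theta2 = arcsin(0.478328) = 28.5763 degrees

28.5763


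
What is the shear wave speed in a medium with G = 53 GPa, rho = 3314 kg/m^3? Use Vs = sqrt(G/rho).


Convert G to Pa: G = 53e9 Pa
Compute G/rho = 53e9 / 3314 = 15992757.9964
Vs = sqrt(15992757.9964) = 3999.09 m/s

3999.09


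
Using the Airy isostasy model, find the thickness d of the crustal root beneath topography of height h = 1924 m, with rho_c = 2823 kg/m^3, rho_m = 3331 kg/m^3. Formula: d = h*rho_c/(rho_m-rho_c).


rho_m - rho_c = 3331 - 2823 = 508
d = 1924 * 2823 / 508
= 5431452 / 508
= 10691.83 m

10691.83


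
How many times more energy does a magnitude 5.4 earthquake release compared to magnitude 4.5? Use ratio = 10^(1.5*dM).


M2 - M1 = 5.4 - 4.5 = 0.9
1.5 * 0.9 = 1.35
ratio = 10^1.35 = 22.39

22.39


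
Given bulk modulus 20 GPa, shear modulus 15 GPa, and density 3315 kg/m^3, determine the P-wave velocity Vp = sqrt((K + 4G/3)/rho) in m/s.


First compute the effective modulus:
K + 4G/3 = 20e9 + 4*15e9/3 = 40000000000.0 Pa
Then divide by density:
40000000000.0 / 3315 = 12066365.0075 Pa/(kg/m^3)
Take the square root:
Vp = sqrt(12066365.0075) = 3473.67 m/s

3473.67


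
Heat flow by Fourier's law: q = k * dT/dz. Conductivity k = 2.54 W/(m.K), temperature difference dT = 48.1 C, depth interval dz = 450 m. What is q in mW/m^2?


q = k * dT / dz * 1000
= 2.54 * 48.1 / 450 * 1000
= 0.271498 * 1000
= 271.4978 mW/m^2

271.4978


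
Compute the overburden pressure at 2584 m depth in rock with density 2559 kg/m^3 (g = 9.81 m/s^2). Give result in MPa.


P = rho * g * z / 1e6
= 2559 * 9.81 * 2584 / 1e6
= 64868193.36 / 1e6
= 64.8682 MPa

64.8682


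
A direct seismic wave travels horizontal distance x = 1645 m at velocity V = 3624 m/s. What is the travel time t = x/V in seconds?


t = x / V
= 1645 / 3624
= 0.4539 s

0.4539


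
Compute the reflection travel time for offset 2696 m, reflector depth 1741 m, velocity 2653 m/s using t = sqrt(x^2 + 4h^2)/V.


x^2 + 4h^2 = 2696^2 + 4*1741^2 = 7268416 + 12124324 = 19392740
sqrt(19392740) = 4403.7189
t = 4403.7189 / 2653 = 1.6599 s

1.6599


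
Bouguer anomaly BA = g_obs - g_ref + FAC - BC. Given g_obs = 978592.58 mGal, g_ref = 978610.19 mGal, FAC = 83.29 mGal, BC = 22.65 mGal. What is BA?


BA = g_obs - g_ref + FAC - BC
= 978592.58 - 978610.19 + 83.29 - 22.65
= 43.03 mGal

43.03


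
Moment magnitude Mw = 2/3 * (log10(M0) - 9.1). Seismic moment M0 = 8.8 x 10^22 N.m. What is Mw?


log10(M0) = log10(8.8 x 10^22) = 22.9445
Mw = 2/3 * (22.9445 - 9.1)
= 2/3 * 13.8445
= 9.23

9.23


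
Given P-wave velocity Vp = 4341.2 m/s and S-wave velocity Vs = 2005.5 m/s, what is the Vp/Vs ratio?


Vp/Vs = 4341.2 / 2005.5
= 2.1646

2.1646


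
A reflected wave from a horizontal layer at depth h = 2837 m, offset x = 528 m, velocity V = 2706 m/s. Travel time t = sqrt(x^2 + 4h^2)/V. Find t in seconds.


x^2 + 4h^2 = 528^2 + 4*2837^2 = 278784 + 32194276 = 32473060
sqrt(32473060) = 5698.5138
t = 5698.5138 / 2706 = 2.1059 s

2.1059


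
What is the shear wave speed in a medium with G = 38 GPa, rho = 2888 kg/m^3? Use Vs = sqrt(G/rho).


Convert G to Pa: G = 38e9 Pa
Compute G/rho = 38e9 / 2888 = 13157894.7368
Vs = sqrt(13157894.7368) = 3627.38 m/s

3627.38


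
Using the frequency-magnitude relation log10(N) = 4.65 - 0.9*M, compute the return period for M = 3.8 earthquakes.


log10(N) = 4.65 - 0.9*3.8 = 1.23
N = 10^1.23 = 16.982437
T = 1/N = 1/16.982437 = 0.0589 years

0.0589


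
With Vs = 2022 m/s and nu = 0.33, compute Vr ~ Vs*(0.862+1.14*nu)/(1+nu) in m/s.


Numerator factor = 0.862 + 1.14*0.33 = 1.2382
Denominator = 1 + 0.33 = 1.33
Vr = 2022 * 1.2382 / 1.33 = 1882.44 m/s

1882.44


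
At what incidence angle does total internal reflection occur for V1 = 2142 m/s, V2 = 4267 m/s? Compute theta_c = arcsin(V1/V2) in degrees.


V1/V2 = 2142/4267 = 0.501992
theta_c = arcsin(0.501992) = 30.1319 degrees

30.1319


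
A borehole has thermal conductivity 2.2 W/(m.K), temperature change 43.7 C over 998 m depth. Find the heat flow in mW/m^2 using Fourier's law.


q = k * dT / dz * 1000
= 2.2 * 43.7 / 998 * 1000
= 0.096333 * 1000
= 96.3327 mW/m^2

96.3327


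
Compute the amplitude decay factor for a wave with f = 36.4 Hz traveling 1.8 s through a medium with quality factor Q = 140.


pi*f*t/Q = pi*36.4*1.8/140 = 1.470265
A/A0 = exp(-1.470265) = 0.229864

0.229864


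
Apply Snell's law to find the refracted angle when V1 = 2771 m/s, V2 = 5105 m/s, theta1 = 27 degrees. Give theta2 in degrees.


sin(theta1) = sin(27 deg) = 0.45399
sin(theta2) = V2/V1 * sin(theta1) = 5105/2771 * 0.45399 = 0.836385
theta2 = arcsin(0.836385) = 56.7603 degrees

56.7603


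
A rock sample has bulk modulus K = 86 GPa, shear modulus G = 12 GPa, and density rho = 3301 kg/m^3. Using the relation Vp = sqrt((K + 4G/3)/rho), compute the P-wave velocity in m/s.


First compute the effective modulus:
K + 4G/3 = 86e9 + 4*12e9/3 = 102000000000.0 Pa
Then divide by density:
102000000000.0 / 3301 = 30899727.3553 Pa/(kg/m^3)
Take the square root:
Vp = sqrt(30899727.3553) = 5558.75 m/s

5558.75


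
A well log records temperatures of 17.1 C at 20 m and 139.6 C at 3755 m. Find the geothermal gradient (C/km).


dT = 139.6 - 17.1 = 122.5 C
dz = 3755 - 20 = 3735 m
gradient = dT/dz * 1000 = 122.5/3735 * 1000 = 32.7979 C/km

32.7979


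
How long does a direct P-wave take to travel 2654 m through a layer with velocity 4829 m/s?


t = x / V
= 2654 / 4829
= 0.5496 s

0.5496


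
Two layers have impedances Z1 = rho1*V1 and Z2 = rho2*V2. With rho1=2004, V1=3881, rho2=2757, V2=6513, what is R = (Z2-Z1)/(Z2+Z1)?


Z1 = 2004 * 3881 = 7777524
Z2 = 2757 * 6513 = 17956341
R = (17956341 - 7777524) / (17956341 + 7777524) = 10178817 / 25733865 = 0.3955

0.3955


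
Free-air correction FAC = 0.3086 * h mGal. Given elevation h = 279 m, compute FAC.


FAC = 0.3086 * h
= 0.3086 * 279
= 86.0994 mGal

86.0994


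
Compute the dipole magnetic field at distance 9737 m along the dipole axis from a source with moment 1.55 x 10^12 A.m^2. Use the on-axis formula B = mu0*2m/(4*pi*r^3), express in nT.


m = 1.55 x 10^12 = 1550000000000 A.m^2
2m = 3100000000000 A.m^2
r^3 = 9737^3 = 923156878553
B = (4pi*10^-7) * 3100000000000 / (4*pi * 923156878553) * 1e9
= 3895574.890451 / 11600731471091.96 * 1e9
= 335.8042 nT

335.8042


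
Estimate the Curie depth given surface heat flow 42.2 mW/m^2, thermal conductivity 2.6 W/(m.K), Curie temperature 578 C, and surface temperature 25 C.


T_Curie - T_surf = 578 - 25 = 553 C
Convert q to W/m^2: 42.2 mW/m^2 = 0.0422 W/m^2
d = 553 * 2.6 / 0.0422 = 34071.09 m

34071.09


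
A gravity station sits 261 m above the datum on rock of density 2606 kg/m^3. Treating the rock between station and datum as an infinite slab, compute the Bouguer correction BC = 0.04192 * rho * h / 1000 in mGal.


BC = 0.04192 * rho * h / 1000
= 0.04192 * 2606 * 261 / 1000
= 28.5126 mGal

28.5126


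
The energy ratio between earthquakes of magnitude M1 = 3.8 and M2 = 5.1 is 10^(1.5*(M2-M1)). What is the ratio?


M2 - M1 = 5.1 - 3.8 = 1.3
1.5 * 1.3 = 1.95
ratio = 10^1.95 = 89.13

89.13


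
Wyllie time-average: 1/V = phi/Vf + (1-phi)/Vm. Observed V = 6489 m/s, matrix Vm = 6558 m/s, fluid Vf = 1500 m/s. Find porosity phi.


1/V - 1/Vm = 1/6489 - 1/6558 = 1.62e-06
1/Vf - 1/Vm = 1/1500 - 1/6558 = 0.00051418
phi = 1.62e-06 / 0.00051418 = 0.0032

0.0032


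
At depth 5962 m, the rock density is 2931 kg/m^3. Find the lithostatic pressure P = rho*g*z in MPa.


P = rho * g * z / 1e6
= 2931 * 9.81 * 5962 / 1e6
= 171426041.82 / 1e6
= 171.426 MPa

171.426


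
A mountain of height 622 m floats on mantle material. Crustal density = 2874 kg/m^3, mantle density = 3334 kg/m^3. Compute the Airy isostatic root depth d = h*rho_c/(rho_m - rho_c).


rho_m - rho_c = 3334 - 2874 = 460
d = 622 * 2874 / 460
= 1787628 / 460
= 3886.15 m

3886.15


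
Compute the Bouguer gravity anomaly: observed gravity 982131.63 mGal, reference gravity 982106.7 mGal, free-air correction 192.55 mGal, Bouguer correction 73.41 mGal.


BA = g_obs - g_ref + FAC - BC
= 982131.63 - 982106.7 + 192.55 - 73.41
= 144.07 mGal

144.07


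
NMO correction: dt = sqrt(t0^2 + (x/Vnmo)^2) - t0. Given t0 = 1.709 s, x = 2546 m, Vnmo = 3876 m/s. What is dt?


x/Vnmo = 2546/3876 = 0.656863
(x/Vnmo)^2 = 0.431469
t0^2 = 2.920681
sqrt(2.920681 + 0.431469) = 1.830888
dt = 1.830888 - 1.709 = 0.121888

0.121888


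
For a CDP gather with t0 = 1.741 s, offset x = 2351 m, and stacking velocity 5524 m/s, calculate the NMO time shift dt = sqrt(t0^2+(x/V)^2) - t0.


x/Vnmo = 2351/5524 = 0.425597
(x/Vnmo)^2 = 0.181133
t0^2 = 3.031081
sqrt(3.031081 + 0.181133) = 1.792265
dt = 1.792265 - 1.741 = 0.051265

0.051265


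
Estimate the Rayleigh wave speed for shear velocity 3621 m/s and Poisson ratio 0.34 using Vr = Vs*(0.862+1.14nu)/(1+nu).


Numerator factor = 0.862 + 1.14*0.34 = 1.2496
Denominator = 1 + 0.34 = 1.34
Vr = 3621 * 1.2496 / 1.34 = 3376.72 m/s

3376.72


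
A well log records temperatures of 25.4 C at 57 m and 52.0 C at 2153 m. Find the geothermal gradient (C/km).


dT = 52.0 - 25.4 = 26.6 C
dz = 2153 - 57 = 2096 m
gradient = dT/dz * 1000 = 26.6/2096 * 1000 = 12.6908 C/km

12.6908


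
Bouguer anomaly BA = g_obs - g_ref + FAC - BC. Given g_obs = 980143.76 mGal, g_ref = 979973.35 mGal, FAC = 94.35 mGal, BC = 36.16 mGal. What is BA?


BA = g_obs - g_ref + FAC - BC
= 980143.76 - 979973.35 + 94.35 - 36.16
= 228.6 mGal

228.6


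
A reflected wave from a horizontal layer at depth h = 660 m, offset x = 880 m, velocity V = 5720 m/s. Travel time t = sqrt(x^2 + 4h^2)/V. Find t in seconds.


x^2 + 4h^2 = 880^2 + 4*660^2 = 774400 + 1742400 = 2516800
sqrt(2516800) = 1586.4426
t = 1586.4426 / 5720 = 0.2774 s

0.2774


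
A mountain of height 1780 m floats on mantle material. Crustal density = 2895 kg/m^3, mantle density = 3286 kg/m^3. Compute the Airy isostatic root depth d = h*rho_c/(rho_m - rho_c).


rho_m - rho_c = 3286 - 2895 = 391
d = 1780 * 2895 / 391
= 5153100 / 391
= 13179.28 m

13179.28


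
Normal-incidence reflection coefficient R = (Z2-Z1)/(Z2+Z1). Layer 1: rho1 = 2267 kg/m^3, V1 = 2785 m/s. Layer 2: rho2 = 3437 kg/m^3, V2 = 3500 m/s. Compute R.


Z1 = 2267 * 2785 = 6313595
Z2 = 3437 * 3500 = 12029500
R = (12029500 - 6313595) / (12029500 + 6313595) = 5715905 / 18343095 = 0.3116

0.3116


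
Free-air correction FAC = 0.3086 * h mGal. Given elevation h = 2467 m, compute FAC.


FAC = 0.3086 * h
= 0.3086 * 2467
= 761.3162 mGal

761.3162


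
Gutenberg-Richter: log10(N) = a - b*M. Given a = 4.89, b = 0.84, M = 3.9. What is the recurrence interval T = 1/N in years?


log10(N) = 4.89 - 0.84*3.9 = 1.614
N = 10^1.614 = 41.114972
T = 1/N = 1/41.114972 = 0.0243 years

0.0243


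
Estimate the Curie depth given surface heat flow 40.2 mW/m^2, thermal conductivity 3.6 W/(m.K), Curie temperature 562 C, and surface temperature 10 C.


T_Curie - T_surf = 562 - 10 = 552 C
Convert q to W/m^2: 40.2 mW/m^2 = 0.0402 W/m^2
d = 552 * 3.6 / 0.0402 = 49432.84 m

49432.84


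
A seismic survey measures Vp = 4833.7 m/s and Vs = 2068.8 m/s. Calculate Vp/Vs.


Vp/Vs = 4833.7 / 2068.8
= 2.3365

2.3365


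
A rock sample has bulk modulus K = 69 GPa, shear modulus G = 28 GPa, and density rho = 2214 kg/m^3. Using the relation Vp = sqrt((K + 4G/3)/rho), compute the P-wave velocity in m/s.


First compute the effective modulus:
K + 4G/3 = 69e9 + 4*28e9/3 = 106333333333.33 Pa
Then divide by density:
106333333333.33 / 2214 = 48027702.4992 Pa/(kg/m^3)
Take the square root:
Vp = sqrt(48027702.4992) = 6930.2 m/s

6930.2


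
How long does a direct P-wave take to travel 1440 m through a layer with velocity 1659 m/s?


t = x / V
= 1440 / 1659
= 0.868 s

0.868


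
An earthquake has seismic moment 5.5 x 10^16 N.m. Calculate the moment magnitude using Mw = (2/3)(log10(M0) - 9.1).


log10(M0) = log10(5.5 x 10^16) = 16.7404
Mw = 2/3 * (16.7404 - 9.1)
= 2/3 * 7.6404
= 5.09

5.09


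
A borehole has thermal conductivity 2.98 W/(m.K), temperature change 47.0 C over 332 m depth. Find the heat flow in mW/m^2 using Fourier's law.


q = k * dT / dz * 1000
= 2.98 * 47.0 / 332 * 1000
= 0.421867 * 1000
= 421.8675 mW/m^2

421.8675


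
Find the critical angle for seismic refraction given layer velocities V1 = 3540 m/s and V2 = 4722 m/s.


V1/V2 = 3540/4722 = 0.749682
theta_c = arcsin(0.749682) = 48.5629 degrees

48.5629


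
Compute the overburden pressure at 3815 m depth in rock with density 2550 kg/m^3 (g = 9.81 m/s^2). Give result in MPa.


P = rho * g * z / 1e6
= 2550 * 9.81 * 3815 / 1e6
= 95434132.5 / 1e6
= 95.4341 MPa

95.4341


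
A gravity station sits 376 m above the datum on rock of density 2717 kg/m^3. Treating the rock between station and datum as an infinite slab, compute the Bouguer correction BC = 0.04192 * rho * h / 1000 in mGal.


BC = 0.04192 * rho * h / 1000
= 0.04192 * 2717 * 376 / 1000
= 42.8251 mGal

42.8251


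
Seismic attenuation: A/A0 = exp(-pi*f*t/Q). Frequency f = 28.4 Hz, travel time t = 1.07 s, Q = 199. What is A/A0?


pi*f*t/Q = pi*28.4*1.07/199 = 0.479732
A/A0 = exp(-0.479732) = 0.618949

0.618949


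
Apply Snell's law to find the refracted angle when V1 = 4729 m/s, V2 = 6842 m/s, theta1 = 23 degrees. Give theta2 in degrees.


sin(theta1) = sin(23 deg) = 0.390731
sin(theta2) = V2/V1 * sin(theta1) = 6842/4729 * 0.390731 = 0.565317
theta2 = arcsin(0.565317) = 34.4243 degrees

34.4243


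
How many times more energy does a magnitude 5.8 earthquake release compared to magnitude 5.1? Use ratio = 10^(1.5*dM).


M2 - M1 = 5.8 - 5.1 = 0.7
1.5 * 0.7 = 1.05
ratio = 10^1.05 = 11.22

11.22


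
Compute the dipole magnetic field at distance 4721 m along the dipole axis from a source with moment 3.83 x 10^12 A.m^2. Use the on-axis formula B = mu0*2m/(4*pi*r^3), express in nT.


m = 3.83 x 10^12 = 3830000000000 A.m^2
2m = 7660000000000 A.m^2
r^3 = 4721^3 = 105220897361
B = (4pi*10^-7) * 7660000000000 / (4*pi * 105220897361) * 1e9
= 9625839.890599 / 1322244792613.77 * 1e9
= 7279.9227 nT

7279.9227


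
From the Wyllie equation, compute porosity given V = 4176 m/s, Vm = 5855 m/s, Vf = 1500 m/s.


1/V - 1/Vm = 1/4176 - 1/5855 = 6.867e-05
1/Vf - 1/Vm = 1/1500 - 1/5855 = 0.00049587
phi = 6.867e-05 / 0.00049587 = 0.1385

0.1385


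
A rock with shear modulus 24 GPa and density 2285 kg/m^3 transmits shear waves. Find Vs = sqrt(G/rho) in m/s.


Convert G to Pa: G = 24e9 Pa
Compute G/rho = 24e9 / 2285 = 10503282.2757
Vs = sqrt(10503282.2757) = 3240.88 m/s

3240.88


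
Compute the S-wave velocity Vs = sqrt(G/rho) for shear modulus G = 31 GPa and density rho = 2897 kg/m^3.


Convert G to Pa: G = 31e9 Pa
Compute G/rho = 31e9 / 2897 = 10700724.8878
Vs = sqrt(10700724.8878) = 3271.2 m/s

3271.2


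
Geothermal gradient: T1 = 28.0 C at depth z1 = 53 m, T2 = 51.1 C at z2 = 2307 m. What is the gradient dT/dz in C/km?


dT = 51.1 - 28.0 = 23.1 C
dz = 2307 - 53 = 2254 m
gradient = dT/dz * 1000 = 23.1/2254 * 1000 = 10.2484 C/km

10.2484


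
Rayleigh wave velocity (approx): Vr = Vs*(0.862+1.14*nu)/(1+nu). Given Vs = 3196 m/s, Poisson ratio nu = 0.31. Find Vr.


Numerator factor = 0.862 + 1.14*0.31 = 1.2154
Denominator = 1 + 0.31 = 1.31
Vr = 3196 * 1.2154 / 1.31 = 2965.2 m/s

2965.2


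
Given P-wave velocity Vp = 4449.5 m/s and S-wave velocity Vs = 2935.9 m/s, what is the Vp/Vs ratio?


Vp/Vs = 4449.5 / 2935.9
= 1.5155

1.5155


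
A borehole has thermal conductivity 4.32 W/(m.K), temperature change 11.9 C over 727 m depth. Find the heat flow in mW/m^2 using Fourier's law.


q = k * dT / dz * 1000
= 4.32 * 11.9 / 727 * 1000
= 0.070713 * 1000
= 70.7125 mW/m^2

70.7125


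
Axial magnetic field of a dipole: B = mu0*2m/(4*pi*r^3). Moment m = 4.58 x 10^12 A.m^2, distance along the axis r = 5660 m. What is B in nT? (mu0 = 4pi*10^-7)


m = 4.58 x 10^12 = 4580000000000 A.m^2
2m = 9160000000000 A.m^2
r^3 = 5660^3 = 181321496000
B = (4pi*10^-7) * 9160000000000 / (4*pi * 181321496000) * 1e9
= 11510795.482753 / 2278553119086.04 * 1e9
= 5051.8004 nT

5051.8004


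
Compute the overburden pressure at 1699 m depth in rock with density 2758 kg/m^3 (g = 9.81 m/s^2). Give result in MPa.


P = rho * g * z / 1e6
= 2758 * 9.81 * 1699 / 1e6
= 45968110.02 / 1e6
= 45.9681 MPa

45.9681


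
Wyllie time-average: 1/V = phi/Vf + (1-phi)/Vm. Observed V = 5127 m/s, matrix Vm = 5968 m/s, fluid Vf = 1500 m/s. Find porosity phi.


1/V - 1/Vm = 1/5127 - 1/5968 = 2.749e-05
1/Vf - 1/Vm = 1/1500 - 1/5968 = 0.00049911
phi = 2.749e-05 / 0.00049911 = 0.0551

0.0551


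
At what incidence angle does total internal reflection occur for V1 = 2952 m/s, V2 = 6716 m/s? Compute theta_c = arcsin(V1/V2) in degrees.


V1/V2 = 2952/6716 = 0.439547
theta_c = arcsin(0.439547) = 26.075 degrees

26.075


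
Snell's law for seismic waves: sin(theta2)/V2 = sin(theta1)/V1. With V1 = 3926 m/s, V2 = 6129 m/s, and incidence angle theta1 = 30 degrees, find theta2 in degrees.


sin(theta1) = sin(30 deg) = 0.5
sin(theta2) = V2/V1 * sin(theta1) = 6129/3926 * 0.5 = 0.780565
theta2 = arcsin(0.780565) = 51.3124 degrees

51.3124


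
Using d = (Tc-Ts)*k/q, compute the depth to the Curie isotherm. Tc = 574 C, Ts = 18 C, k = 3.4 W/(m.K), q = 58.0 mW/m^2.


T_Curie - T_surf = 574 - 18 = 556 C
Convert q to W/m^2: 58.0 mW/m^2 = 0.058 W/m^2
d = 556 * 3.4 / 0.058 = 32593.1 m

32593.1


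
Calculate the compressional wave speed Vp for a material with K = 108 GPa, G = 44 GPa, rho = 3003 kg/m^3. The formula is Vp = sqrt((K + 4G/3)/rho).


First compute the effective modulus:
K + 4G/3 = 108e9 + 4*44e9/3 = 166666666666.67 Pa
Then divide by density:
166666666666.67 / 3003 = 55500055.5001 Pa/(kg/m^3)
Take the square root:
Vp = sqrt(55500055.5001) = 7449.84 m/s

7449.84


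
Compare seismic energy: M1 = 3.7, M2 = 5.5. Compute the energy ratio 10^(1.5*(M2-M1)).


M2 - M1 = 5.5 - 3.7 = 1.8
1.5 * 1.8 = 2.7
ratio = 10^2.7 = 501.19

501.19


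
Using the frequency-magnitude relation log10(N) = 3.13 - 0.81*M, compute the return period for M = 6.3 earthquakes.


log10(N) = 3.13 - 0.81*6.3 = -1.973
N = 10^-1.973 = 0.010641
T = 1/N = 1/0.010641 = 93.9723 years

93.9723


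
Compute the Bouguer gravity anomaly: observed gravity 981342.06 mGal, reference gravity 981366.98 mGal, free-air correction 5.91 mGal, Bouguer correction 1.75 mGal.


BA = g_obs - g_ref + FAC - BC
= 981342.06 - 981366.98 + 5.91 - 1.75
= -20.76 mGal

-20.76


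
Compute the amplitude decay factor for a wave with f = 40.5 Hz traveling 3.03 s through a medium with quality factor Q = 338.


pi*f*t/Q = pi*40.5*3.03/338 = 1.140593
A/A0 = exp(-1.140593) = 0.319629

0.319629


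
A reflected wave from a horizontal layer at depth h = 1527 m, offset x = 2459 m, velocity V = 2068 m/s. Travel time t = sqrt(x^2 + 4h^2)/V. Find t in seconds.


x^2 + 4h^2 = 2459^2 + 4*1527^2 = 6046681 + 9326916 = 15373597
sqrt(15373597) = 3920.9179
t = 3920.9179 / 2068 = 1.896 s

1.896


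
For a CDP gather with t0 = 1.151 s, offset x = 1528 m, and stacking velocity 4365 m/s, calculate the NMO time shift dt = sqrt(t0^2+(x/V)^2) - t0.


x/Vnmo = 1528/4365 = 0.350057
(x/Vnmo)^2 = 0.12254
t0^2 = 1.324801
sqrt(1.324801 + 0.12254) = 1.203055
dt = 1.203055 - 1.151 = 0.052055

0.052055


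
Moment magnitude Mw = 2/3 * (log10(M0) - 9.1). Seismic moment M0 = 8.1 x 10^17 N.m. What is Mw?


log10(M0) = log10(8.1 x 10^17) = 17.9085
Mw = 2/3 * (17.9085 - 9.1)
= 2/3 * 8.8085
= 5.87

5.87


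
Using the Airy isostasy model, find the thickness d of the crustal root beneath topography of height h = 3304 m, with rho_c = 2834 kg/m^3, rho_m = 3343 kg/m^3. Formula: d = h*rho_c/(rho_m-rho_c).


rho_m - rho_c = 3343 - 2834 = 509
d = 3304 * 2834 / 509
= 9363536 / 509
= 18395.94 m

18395.94


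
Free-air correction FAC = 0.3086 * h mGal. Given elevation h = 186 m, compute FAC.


FAC = 0.3086 * h
= 0.3086 * 186
= 57.3996 mGal

57.3996


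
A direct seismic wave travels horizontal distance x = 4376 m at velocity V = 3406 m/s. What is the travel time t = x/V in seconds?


t = x / V
= 4376 / 3406
= 1.2848 s

1.2848


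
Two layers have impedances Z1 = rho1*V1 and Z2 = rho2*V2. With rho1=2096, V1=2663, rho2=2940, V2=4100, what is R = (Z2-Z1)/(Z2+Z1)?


Z1 = 2096 * 2663 = 5581648
Z2 = 2940 * 4100 = 12054000
R = (12054000 - 5581648) / (12054000 + 5581648) = 6472352 / 17635648 = 0.367

0.367


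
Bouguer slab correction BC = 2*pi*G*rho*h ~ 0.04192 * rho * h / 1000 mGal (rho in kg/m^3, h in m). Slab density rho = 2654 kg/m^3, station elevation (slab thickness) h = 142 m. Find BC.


BC = 0.04192 * rho * h / 1000
= 0.04192 * 2654 * 142 / 1000
= 15.7983 mGal

15.7983


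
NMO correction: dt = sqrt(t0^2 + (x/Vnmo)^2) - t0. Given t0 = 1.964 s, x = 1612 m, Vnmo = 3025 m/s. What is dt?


x/Vnmo = 1612/3025 = 0.532893
(x/Vnmo)^2 = 0.283974
t0^2 = 3.857296
sqrt(3.857296 + 0.283974) = 2.035011
dt = 2.035011 - 1.964 = 0.071011

0.071011


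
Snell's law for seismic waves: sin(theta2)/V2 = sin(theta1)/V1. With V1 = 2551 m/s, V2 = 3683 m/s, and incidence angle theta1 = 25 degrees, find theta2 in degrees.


sin(theta1) = sin(25 deg) = 0.422618
sin(theta2) = V2/V1 * sin(theta1) = 3683/2551 * 0.422618 = 0.610154
theta2 = arcsin(0.610154) = 37.6006 degrees

37.6006


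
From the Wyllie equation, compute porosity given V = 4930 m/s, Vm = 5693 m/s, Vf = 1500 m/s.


1/V - 1/Vm = 1/4930 - 1/5693 = 2.719e-05
1/Vf - 1/Vm = 1/1500 - 1/5693 = 0.00049101
phi = 2.719e-05 / 0.00049101 = 0.0554

0.0554


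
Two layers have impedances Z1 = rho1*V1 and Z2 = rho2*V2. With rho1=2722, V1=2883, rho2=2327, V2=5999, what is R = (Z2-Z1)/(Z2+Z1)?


Z1 = 2722 * 2883 = 7847526
Z2 = 2327 * 5999 = 13959673
R = (13959673 - 7847526) / (13959673 + 7847526) = 6112147 / 21807199 = 0.2803

0.2803


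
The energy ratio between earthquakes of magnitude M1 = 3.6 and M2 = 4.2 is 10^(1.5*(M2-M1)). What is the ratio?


M2 - M1 = 4.2 - 3.6 = 0.6
1.5 * 0.6 = 0.9
ratio = 10^0.9 = 7.94

7.94


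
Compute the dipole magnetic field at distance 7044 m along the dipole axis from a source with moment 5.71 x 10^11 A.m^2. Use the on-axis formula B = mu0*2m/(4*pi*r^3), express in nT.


m = 5.71 x 10^11 = 571000000000 A.m^2
2m = 1142000000000 A.m^2
r^3 = 7044^3 = 349508741184
B = (4pi*10^-7) * 1142000000000 / (4*pi * 349508741184) * 1e9
= 1435079.52416 / 4392056374676.28 * 1e9
= 326.7443 nT

326.7443


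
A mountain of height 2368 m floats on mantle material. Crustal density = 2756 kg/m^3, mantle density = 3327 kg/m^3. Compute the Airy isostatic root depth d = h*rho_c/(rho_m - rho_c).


rho_m - rho_c = 3327 - 2756 = 571
d = 2368 * 2756 / 571
= 6526208 / 571
= 11429.44 m

11429.44


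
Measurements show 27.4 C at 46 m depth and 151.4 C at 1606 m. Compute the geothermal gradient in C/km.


dT = 151.4 - 27.4 = 124.0 C
dz = 1606 - 46 = 1560 m
gradient = dT/dz * 1000 = 124.0/1560 * 1000 = 79.4872 C/km

79.4872


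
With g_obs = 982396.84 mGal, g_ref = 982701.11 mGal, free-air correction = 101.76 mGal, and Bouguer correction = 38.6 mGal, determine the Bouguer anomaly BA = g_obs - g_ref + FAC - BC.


BA = g_obs - g_ref + FAC - BC
= 982396.84 - 982701.11 + 101.76 - 38.6
= -241.11 mGal

-241.11


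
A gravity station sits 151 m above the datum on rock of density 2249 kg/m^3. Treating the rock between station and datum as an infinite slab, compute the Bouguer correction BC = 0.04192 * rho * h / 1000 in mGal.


BC = 0.04192 * rho * h / 1000
= 0.04192 * 2249 * 151 / 1000
= 14.236 mGal

14.236


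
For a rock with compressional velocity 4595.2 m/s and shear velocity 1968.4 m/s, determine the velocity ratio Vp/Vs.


Vp/Vs = 4595.2 / 1968.4
= 2.3345

2.3345


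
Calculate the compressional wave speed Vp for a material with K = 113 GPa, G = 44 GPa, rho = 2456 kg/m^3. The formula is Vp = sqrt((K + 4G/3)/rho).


First compute the effective modulus:
K + 4G/3 = 113e9 + 4*44e9/3 = 171666666666.67 Pa
Then divide by density:
171666666666.67 / 2456 = 69896851.2486 Pa/(kg/m^3)
Take the square root:
Vp = sqrt(69896851.2486) = 8360.43 m/s

8360.43


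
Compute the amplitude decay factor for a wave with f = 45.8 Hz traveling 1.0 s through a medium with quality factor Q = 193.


pi*f*t/Q = pi*45.8*1.0/193 = 0.745518
A/A0 = exp(-0.745518) = 0.474489

0.474489


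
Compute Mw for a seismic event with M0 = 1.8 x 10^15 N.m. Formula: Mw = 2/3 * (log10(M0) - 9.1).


log10(M0) = log10(1.8 x 10^15) = 15.2553
Mw = 2/3 * (15.2553 - 9.1)
= 2/3 * 6.1553
= 4.1

4.1


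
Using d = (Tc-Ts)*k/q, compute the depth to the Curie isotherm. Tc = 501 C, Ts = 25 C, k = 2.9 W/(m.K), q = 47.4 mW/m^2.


T_Curie - T_surf = 501 - 25 = 476 C
Convert q to W/m^2: 47.4 mW/m^2 = 0.0474 W/m^2
d = 476 * 2.9 / 0.0474 = 29122.36 m

29122.36


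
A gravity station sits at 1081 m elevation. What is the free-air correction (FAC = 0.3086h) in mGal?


FAC = 0.3086 * h
= 0.3086 * 1081
= 333.5966 mGal

333.5966


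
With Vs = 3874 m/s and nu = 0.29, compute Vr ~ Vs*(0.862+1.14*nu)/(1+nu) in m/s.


Numerator factor = 0.862 + 1.14*0.29 = 1.1926
Denominator = 1 + 0.29 = 1.29
Vr = 3874 * 1.1926 / 1.29 = 3581.5 m/s

3581.5


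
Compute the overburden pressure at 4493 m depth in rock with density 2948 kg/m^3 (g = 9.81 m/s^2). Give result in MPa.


P = rho * g * z / 1e6
= 2948 * 9.81 * 4493 / 1e6
= 129937020.84 / 1e6
= 129.937 MPa

129.937


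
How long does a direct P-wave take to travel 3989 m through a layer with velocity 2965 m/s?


t = x / V
= 3989 / 2965
= 1.3454 s

1.3454


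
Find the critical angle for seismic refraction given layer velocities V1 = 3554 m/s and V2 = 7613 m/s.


V1/V2 = 3554/7613 = 0.466833
theta_c = arcsin(0.466833) = 27.8289 degrees

27.8289


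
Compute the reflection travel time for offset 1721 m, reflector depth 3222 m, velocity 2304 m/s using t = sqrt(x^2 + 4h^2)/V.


x^2 + 4h^2 = 1721^2 + 4*3222^2 = 2961841 + 41525136 = 44486977
sqrt(44486977) = 6669.8558
t = 6669.8558 / 2304 = 2.8949 s

2.8949


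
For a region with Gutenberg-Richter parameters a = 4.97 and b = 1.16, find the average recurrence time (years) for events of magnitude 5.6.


log10(N) = 4.97 - 1.16*5.6 = -1.526
N = 10^-1.526 = 0.029785
T = 1/N = 1/0.029785 = 33.5738 years

33.5738


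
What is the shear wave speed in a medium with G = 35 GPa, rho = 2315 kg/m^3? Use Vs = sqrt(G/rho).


Convert G to Pa: G = 35e9 Pa
Compute G/rho = 35e9 / 2315 = 15118790.4968
Vs = sqrt(15118790.4968) = 3888.29 m/s

3888.29


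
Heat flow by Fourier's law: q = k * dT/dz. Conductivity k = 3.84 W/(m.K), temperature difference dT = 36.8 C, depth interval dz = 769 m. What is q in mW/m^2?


q = k * dT / dz * 1000
= 3.84 * 36.8 / 769 * 1000
= 0.183761 * 1000
= 183.7607 mW/m^2

183.7607


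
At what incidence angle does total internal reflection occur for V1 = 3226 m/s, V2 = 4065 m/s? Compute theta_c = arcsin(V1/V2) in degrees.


V1/V2 = 3226/4065 = 0.793604
theta_c = arcsin(0.793604) = 52.5236 degrees

52.5236


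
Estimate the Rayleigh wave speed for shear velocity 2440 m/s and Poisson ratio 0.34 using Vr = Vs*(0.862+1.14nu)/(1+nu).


Numerator factor = 0.862 + 1.14*0.34 = 1.2496
Denominator = 1 + 0.34 = 1.34
Vr = 2440 * 1.2496 / 1.34 = 2275.39 m/s

2275.39


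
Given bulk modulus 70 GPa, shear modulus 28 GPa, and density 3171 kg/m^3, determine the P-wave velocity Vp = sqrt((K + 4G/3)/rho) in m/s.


First compute the effective modulus:
K + 4G/3 = 70e9 + 4*28e9/3 = 107333333333.33 Pa
Then divide by density:
107333333333.33 / 3171 = 33848417.9544 Pa/(kg/m^3)
Take the square root:
Vp = sqrt(33848417.9544) = 5817.94 m/s

5817.94


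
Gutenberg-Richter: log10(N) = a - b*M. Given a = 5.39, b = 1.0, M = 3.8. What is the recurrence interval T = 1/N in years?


log10(N) = 5.39 - 1.0*3.8 = 1.59
N = 10^1.59 = 38.904514
T = 1/N = 1/38.904514 = 0.0257 years

0.0257


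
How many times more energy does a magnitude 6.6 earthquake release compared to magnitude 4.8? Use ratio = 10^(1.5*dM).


M2 - M1 = 6.6 - 4.8 = 1.8
1.5 * 1.8 = 2.7
ratio = 10^2.7 = 501.19

501.19


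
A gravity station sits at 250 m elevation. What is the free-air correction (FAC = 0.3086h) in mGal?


FAC = 0.3086 * h
= 0.3086 * 250
= 77.15 mGal

77.15


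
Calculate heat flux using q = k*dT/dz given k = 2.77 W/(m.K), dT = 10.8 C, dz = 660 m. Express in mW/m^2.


q = k * dT / dz * 1000
= 2.77 * 10.8 / 660 * 1000
= 0.045327 * 1000
= 45.3273 mW/m^2

45.3273


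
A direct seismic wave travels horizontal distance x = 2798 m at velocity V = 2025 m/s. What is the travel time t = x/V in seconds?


t = x / V
= 2798 / 2025
= 1.3817 s

1.3817


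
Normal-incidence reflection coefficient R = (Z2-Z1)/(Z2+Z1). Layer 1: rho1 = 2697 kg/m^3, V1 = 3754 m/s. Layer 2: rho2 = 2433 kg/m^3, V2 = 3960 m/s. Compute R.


Z1 = 2697 * 3754 = 10124538
Z2 = 2433 * 3960 = 9634680
R = (9634680 - 10124538) / (9634680 + 10124538) = -489858 / 19759218 = -0.0248

-0.0248
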